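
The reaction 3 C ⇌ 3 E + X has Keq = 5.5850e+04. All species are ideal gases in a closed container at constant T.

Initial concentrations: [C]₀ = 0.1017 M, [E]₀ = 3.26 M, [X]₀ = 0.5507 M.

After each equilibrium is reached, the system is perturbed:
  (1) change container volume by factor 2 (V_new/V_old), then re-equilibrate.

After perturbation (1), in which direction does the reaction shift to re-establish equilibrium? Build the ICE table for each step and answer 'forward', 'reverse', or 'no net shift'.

Direction: forward

Q₀ = 1.8139e+04 vs Keq = 5.5850e+04 ⇒ Q<K, forward
Step 1:
                  C         E         X
  init       0.1017      3.26    0.5507
  Δ         -0.0307    0.0307   0.01023
  eq          0.071     3.291    0.5609
  solve Keq expr → x = 0.01023; check Q = 5.5850e+04
Then change container volume by factor 2 (V_new/V_old).
Step 2:
                  C         E         X
  init       0.0355     1.645    0.2805
  Δ       -0.007122  0.007122  0.002374
  eq        0.02838     1.652    0.2828
  solve Keq expr → x = 0.002374; check Q = 5.5850e+04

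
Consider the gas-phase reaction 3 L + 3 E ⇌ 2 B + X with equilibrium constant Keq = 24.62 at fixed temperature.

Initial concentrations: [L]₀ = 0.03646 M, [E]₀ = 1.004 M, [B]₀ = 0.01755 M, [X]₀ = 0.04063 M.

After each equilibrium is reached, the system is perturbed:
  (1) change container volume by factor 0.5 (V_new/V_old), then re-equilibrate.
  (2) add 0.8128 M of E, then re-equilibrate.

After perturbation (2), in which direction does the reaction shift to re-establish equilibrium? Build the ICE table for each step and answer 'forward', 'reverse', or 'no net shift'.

Q₀ = 0.2551 vs Keq = 24.62 ⇒ Q<K, forward
Step 1:
                  L         E         B         X
  Initial   0.03646     1.004   0.01755   0.04063
  Change    -0.0233   -0.0233   0.01553  0.007766
  Equil     0.01316    0.9807   0.03308    0.0484
  solve Keq expr → x = 0.007766; check Q = 24.62
Then change container volume by factor 0.5 (V_new/V_old).
Step 2:
                  L         E         B         X
  Initial   0.02633     1.961   0.06616   0.09679
  Change   -0.01186  -0.01186  0.007904  0.003952
  Equil     0.01447      1.95   0.07407    0.1007
  solve Keq expr → x = 0.003952; check Q = 24.62
Then add 0.8128 M of E.
Step 3:
                  L         E         B         X
  Initial   0.01447     2.762   0.07407    0.1007
  Change  -0.003956 -0.003956  0.002637  0.001319
  Equil     0.01051     2.758    0.0767    0.1021
  solve Keq expr → x = 0.001319; check Q = 24.62

Direction: forward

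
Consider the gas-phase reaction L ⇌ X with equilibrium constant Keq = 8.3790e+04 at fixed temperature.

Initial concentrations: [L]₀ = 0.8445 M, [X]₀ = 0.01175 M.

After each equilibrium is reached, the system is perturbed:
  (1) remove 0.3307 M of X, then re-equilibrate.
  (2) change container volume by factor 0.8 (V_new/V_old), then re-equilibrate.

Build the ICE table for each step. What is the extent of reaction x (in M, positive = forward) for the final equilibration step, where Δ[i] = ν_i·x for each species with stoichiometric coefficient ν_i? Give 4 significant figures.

Q₀ = 0.01391 vs Keq = 8.3790e+04 ⇒ Q<K, forward
Step 1:
                  L         X
  init       0.8445   0.01175
  Δ         -0.8445    0.8445
  eq      1.0219e-05    0.8562
  solve Keq expr → x = 0.8445; check Q = 8.3790e+04
Then remove 0.3307 M of X.
Step 2:
                  L         X
  init    1.0219e-05    0.5255
  Δ       -3.9467e-06 3.9467e-06
  eq      6.2722e-06    0.5255
  solve Keq expr → x = 3.9467e-06; check Q = 8.3790e+04
Then change container volume by factor 0.8 (V_new/V_old).
Step 3:
                  L         X
  init    7.8402e-06    0.6569
  Δ               0         0
  eq      7.8402e-06    0.6569
  solve Keq expr → x = 0; check Q = 8.3790e+04

x = 0 M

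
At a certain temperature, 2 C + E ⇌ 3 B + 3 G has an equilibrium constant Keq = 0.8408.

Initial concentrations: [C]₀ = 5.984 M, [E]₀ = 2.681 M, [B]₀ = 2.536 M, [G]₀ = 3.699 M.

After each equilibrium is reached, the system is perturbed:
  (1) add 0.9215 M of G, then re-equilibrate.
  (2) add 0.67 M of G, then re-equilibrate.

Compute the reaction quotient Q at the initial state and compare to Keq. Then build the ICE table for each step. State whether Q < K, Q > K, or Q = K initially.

Q₀ = 8.598; Q > K (proceeds reverse)

Q₀ = 8.598 vs Keq = 0.8408 ⇒ Q>K, reverse
Step 1:
                    C           E           B           G
  init          5.984       2.681       2.536       3.699
  Δ            0.5742      0.2871     -0.8613     -0.8613
  eq            6.558       2.968       1.675       2.838
  solve Keq expr → x = -0.2871; check Q = 0.8408
Then add 0.9215 M of G.
Step 2:
                    C           E           B           G
  init          6.558       2.968       1.675       3.759
  Δ            0.1817     0.09087     -0.2726     -0.2726
  eq             6.74       3.059       1.402       3.487
  solve Keq expr → x = -0.09087; check Q = 0.8408
Then add 0.67 M of G.
Step 3:
                    C           E           B           G
  init           6.74       3.059       1.402       4.157
  Δ            0.1062     0.05308     -0.1592     -0.1592
  eq            6.846       3.112       1.243       3.997
  solve Keq expr → x = -0.05308; check Q = 0.8408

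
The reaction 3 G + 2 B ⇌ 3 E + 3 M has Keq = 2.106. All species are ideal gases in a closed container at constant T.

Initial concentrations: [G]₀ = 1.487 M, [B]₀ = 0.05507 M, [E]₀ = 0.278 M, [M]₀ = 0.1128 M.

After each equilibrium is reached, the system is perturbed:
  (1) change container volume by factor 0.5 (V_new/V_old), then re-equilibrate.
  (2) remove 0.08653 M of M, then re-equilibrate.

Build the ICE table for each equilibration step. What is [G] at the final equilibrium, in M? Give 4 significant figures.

Q₀ = 0.003092 vs Keq = 2.106 ⇒ Q<K, forward
Step 1:
                   G          B          E          M
  Initial      1.487    0.05507      0.278     0.1128
  Change    -0.07244    -0.0483    0.07244    0.07244
  Equil        1.415   0.006775     0.3504     0.1852
  solve Keq expr → x = 0.02415; check Q = 2.106
Then change container volume by factor 0.5 (V_new/V_old).
Step 2:
                   G          B          E          M
  Initial      2.829    0.01355     0.7009     0.3705
  Change    0.007074   0.004716  -0.007074  -0.007074
  Equil        2.836    0.01827     0.6938     0.3634
  solve Keq expr → x = -0.002358; check Q = 2.106
Then remove 0.08653 M of M.
Step 3:
                   G          B          E          M
  Initial      2.836    0.01827     0.6938     0.2769
  Change   -0.007974  -0.005316   0.007974   0.007974
  Equil        2.828    0.01295     0.7018     0.2849
  solve Keq expr → x = 0.002658; check Q = 2.106

[G]_eq = 2.828 M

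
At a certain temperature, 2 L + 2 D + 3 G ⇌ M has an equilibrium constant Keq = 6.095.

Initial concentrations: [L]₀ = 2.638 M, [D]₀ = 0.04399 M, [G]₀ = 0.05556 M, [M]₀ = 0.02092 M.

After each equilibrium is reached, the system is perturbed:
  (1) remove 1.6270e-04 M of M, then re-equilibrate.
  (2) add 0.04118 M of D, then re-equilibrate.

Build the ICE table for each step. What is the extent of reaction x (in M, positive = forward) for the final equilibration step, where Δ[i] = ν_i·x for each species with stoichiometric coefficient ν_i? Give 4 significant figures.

Q₀ = 9058 vs Keq = 6.095 ⇒ Q>K, reverse
Step 1:
                    L           D           G           M
  I             2.638     0.04399     0.05556     0.02092
  C           0.04084     0.04084     0.06125    -0.02042
  E             2.679     0.08483      0.1168  5.0168e-04
  solve Keq expr → x = -0.02042; check Q = 6.095
Then remove 1.6270e-04 M of M.
Step 2:
                    L           D           G           M
  I             2.679     0.08483      0.1168  3.3898e-04
  C       -3.0624e-04 -3.0624e-04 -4.5936e-04  1.5312e-04
  E             2.679     0.08452      0.1164  4.9210e-04
  solve Keq expr → x = 1.5312e-04; check Q = 6.095
Then add 0.04118 M of D.
Step 3:
                    L           D           G           M
  I             2.679      0.1257      0.1164  4.9210e-04
  C         -0.001067   -0.001067   -0.001601  5.3356e-04
  E             2.677      0.1246      0.1148    0.001026
  solve Keq expr → x = 5.3356e-04; check Q = 6.095

x = 5.3356e-04 M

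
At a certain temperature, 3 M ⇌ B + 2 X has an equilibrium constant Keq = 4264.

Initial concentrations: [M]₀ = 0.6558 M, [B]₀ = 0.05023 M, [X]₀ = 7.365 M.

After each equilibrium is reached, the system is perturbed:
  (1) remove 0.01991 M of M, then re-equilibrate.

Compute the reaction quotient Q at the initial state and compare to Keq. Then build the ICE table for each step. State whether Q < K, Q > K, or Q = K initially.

Q₀ = 9.66; Q < K (proceeds forward)

Q₀ = 9.66 vs Keq = 4264 ⇒ Q<K, forward
Step 1:
                    M           B           X
  Initial      0.6558     0.05023       7.365
  Change      -0.5105      0.1702      0.3403
  Equil        0.1453      0.2204       7.705
  solve Keq expr → x = 0.1702; check Q = 4264
Then remove 0.01991 M of M.
Step 2:
                    M           B           X
  Initial      0.1254      0.2204       7.705
  Change       0.0184   -0.006132    -0.01226
  Equil        0.1438      0.2143       7.693
  solve Keq expr → x = -0.006132; check Q = 4264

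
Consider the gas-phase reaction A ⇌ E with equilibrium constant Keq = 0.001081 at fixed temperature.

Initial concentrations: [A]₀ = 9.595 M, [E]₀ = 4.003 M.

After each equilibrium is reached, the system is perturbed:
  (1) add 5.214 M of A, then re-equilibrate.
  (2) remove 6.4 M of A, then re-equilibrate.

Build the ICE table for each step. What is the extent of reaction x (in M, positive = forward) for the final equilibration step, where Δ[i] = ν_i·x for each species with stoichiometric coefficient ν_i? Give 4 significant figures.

Q₀ = 0.4172 vs Keq = 0.001081 ⇒ Q>K, reverse
Step 1:
                    A           E
  init          9.595       4.003
  Δ             3.988      -3.988
  eq            13.58     0.01468
  solve Keq expr → x = -3.988; check Q = 0.001081
Then add 5.214 M of A.
Step 2:
                    A           E
  init           18.8     0.01468
  Δ          -0.00563     0.00563
  eq            18.79     0.02031
  solve Keq expr → x = 0.00563; check Q = 0.001081
Then remove 6.4 M of A.
Step 3:
                    A           E
  init          12.39     0.02031
  Δ          0.006911   -0.006911
  eq             12.4      0.0134
  solve Keq expr → x = -0.006911; check Q = 0.001081

x = -0.006911 M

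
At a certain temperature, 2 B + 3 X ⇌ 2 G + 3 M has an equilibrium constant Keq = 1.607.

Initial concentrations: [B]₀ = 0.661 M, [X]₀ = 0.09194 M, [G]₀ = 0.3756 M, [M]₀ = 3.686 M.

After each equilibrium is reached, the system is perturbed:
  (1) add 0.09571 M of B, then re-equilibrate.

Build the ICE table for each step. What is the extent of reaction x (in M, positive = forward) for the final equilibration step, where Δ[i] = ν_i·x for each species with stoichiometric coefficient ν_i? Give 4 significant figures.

x = 0.002672 M

Q₀ = 2.0807e+04 vs Keq = 1.607 ⇒ Q>K, reverse
Step 1:
                   B          X          G          M
  Initial      0.661    0.09194     0.3756      3.686
  Change      0.2947      0.442    -0.2947     -0.442
  Equil       0.9557      0.534    0.08091      3.244
  solve Keq expr → x = -0.1473; check Q = 1.607
Then add 0.09571 M of B.
Step 2:
                   B          X          G          M
  Initial      1.051      0.534    0.08091      3.244
  Change   -0.005344  -0.008016   0.005344   0.008016
  Equil        1.046      0.526    0.08625      3.252
  solve Keq expr → x = 0.002672; check Q = 1.607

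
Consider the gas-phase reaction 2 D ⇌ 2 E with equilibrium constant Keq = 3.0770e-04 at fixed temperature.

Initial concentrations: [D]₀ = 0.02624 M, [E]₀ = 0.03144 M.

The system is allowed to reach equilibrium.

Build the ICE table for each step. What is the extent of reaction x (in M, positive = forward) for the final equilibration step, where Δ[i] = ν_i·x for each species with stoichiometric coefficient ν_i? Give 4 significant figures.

Q₀ = 1.436 vs Keq = 3.0770e-04 ⇒ Q>K, reverse
Step 1:
                  D         E
  I         0.02624   0.03144
  C         0.03045  -0.03045
  E         0.05669 9.9434e-04
  solve Keq expr → x = -0.01522; check Q = 3.0770e-04

x = -0.01522 M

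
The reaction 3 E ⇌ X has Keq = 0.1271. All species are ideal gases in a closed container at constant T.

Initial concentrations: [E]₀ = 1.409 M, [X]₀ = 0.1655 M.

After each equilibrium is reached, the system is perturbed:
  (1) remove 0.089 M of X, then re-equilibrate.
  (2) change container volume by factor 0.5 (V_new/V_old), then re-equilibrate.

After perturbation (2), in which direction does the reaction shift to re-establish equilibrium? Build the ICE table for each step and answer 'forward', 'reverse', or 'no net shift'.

Direction: forward

Q₀ = 0.05917 vs Keq = 0.1271 ⇒ Q<K, forward
Step 1:
                   E          X
  I            1.409     0.1655
  C          -0.1916    0.06385
  E            1.217     0.2294
  solve Keq expr → x = 0.06385; check Q = 0.1271
Then remove 0.089 M of X.
Step 2:
                   E          X
  I            1.217     0.1404
  C          -0.1045    0.03485
  E            1.113     0.1752
  solve Keq expr → x = 0.03485; check Q = 0.1271
Then change container volume by factor 0.5 (V_new/V_old).
Step 3:
                   E          X
  I            2.226     0.3504
  C          -0.5969      0.199
  E            1.629     0.5494
  solve Keq expr → x = 0.199; check Q = 0.1271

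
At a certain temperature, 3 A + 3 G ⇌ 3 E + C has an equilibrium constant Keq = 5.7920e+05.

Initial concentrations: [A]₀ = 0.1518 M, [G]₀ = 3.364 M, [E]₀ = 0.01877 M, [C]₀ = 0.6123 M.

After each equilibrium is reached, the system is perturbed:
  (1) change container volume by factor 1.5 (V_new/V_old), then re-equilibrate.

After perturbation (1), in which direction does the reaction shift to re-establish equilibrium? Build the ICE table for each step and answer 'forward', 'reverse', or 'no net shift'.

Q₀ = 3.0407e-05 vs Keq = 5.7920e+05 ⇒ Q<K, forward
Step 1:
                    A           G           E           C
  Initial      0.1518       3.364     0.01877      0.6123
  Change      -0.1512     -0.1512      0.1512     0.05042
  Equil    5.5349e-04       3.213        0.17      0.6627
  solve Keq expr → x = 0.05042; check Q = 5.7920e+05
Then change container volume by factor 1.5 (V_new/V_old).
Step 2:
                    A           G           E           C
  Initial  3.6900e-04       2.142      0.1133      0.4418
  Change   1.1400e-04  1.1400e-04 -1.1400e-04 -3.8000e-05
  Equil    4.8300e-04       2.142      0.1132      0.4418
  solve Keq expr → x = -3.8000e-05; check Q = 5.7920e+05

Direction: reverse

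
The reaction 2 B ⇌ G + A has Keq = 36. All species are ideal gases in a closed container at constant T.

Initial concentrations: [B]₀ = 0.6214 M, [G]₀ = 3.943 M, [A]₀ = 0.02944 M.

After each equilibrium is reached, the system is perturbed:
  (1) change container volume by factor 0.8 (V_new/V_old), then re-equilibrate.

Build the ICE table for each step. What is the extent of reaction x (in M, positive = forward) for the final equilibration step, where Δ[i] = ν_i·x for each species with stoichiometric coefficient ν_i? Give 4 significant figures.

Q₀ = 0.3006 vs Keq = 36 ⇒ Q<K, forward
Step 1:
                    B           G           A
  Initial      0.6214       3.943     0.02944
  Change      -0.4498      0.2249      0.2249
  Equil        0.1716       4.168      0.2543
  solve Keq expr → x = 0.2249; check Q = 36
Then change container volume by factor 0.8 (V_new/V_old).
Step 2:
                    B           G           A
  Initial      0.2145        5.21      0.3179
  Change            0           0           0
  Equil        0.2145        5.21      0.3179
  solve Keq expr → x = 0; check Q = 36

x = 0 M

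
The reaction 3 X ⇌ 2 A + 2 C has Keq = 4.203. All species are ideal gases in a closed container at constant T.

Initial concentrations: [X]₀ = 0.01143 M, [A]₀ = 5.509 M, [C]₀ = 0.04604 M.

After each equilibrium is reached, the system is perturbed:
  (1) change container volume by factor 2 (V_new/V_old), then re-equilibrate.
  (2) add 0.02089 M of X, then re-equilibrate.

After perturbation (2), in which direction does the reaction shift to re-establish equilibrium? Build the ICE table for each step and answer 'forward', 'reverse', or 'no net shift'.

Direction: forward

Q₀ = 4.3080e+04 vs Keq = 4.203 ⇒ Q>K, reverse
Step 1:
                   X          A          C
  I          0.01143      5.509    0.04604
  C          0.05863   -0.03909   -0.03909
  E          0.07006       5.47   0.006951
  solve Keq expr → x = -0.01954; check Q = 4.203
Then change container volume by factor 2 (V_new/V_old).
Step 2:
                   X          A          C
  I          0.03503      2.735   0.003475
  C        -0.001644   0.001096   0.001096
  E          0.03339      2.736   0.004571
  solve Keq expr → x = 5.4794e-04; check Q = 4.203
Then add 0.02089 M of X.
Step 3:
                   X          A          C
  I          0.05428      2.736   0.004571
  C        -0.005307   0.003538   0.003538
  E          0.04897       2.74    0.00811
  solve Keq expr → x = 0.001769; check Q = 4.203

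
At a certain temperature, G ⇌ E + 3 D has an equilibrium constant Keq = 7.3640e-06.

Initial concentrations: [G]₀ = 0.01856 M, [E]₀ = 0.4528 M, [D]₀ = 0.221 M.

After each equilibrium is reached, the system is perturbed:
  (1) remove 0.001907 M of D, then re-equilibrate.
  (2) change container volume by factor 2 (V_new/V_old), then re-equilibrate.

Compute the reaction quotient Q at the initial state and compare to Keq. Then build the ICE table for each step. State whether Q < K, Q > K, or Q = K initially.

Q₀ = 0.2633 vs Keq = 7.3640e-06 ⇒ Q>K, reverse
Step 1:
                  G         E         D
  init      0.01856    0.4528     0.221
  Δ         0.06969  -0.06969   -0.2091
  eq        0.08825    0.3831   0.01193
  solve Keq expr → x = -0.06969; check Q = 7.3640e-06
Then remove 0.001907 M of D.
Step 2:
                  G         E         D
  init      0.08825    0.3831   0.01002
  Δ       -6.2412e-04 6.2412e-04  0.001872
  eq        0.08763    0.3837   0.01189
  solve Keq expr → x = 6.2412e-04; check Q = 7.3640e-06
Then change container volume by factor 2 (V_new/V_old).
Step 3:
                  G         E         D
  init      0.04381    0.1919  0.005946
  Δ       -0.001911  0.001911  0.005732
  eq         0.0419    0.1938   0.01168
  solve Keq expr → x = 0.001911; check Q = 7.3640e-06

Q₀ = 0.2633; Q > K (proceeds reverse)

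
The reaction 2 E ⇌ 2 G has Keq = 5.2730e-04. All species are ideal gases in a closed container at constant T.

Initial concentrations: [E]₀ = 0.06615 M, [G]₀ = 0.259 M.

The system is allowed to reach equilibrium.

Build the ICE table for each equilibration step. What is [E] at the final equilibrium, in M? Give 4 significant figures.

Q₀ = 15.33 vs Keq = 5.2730e-04 ⇒ Q>K, reverse
Step 1:
                   E          G
  Initial    0.06615      0.259
  Change      0.2517    -0.2517
  Equil       0.3179   0.007299
  solve Keq expr → x = -0.1259; check Q = 5.2730e-04

[E]_eq = 0.3179 M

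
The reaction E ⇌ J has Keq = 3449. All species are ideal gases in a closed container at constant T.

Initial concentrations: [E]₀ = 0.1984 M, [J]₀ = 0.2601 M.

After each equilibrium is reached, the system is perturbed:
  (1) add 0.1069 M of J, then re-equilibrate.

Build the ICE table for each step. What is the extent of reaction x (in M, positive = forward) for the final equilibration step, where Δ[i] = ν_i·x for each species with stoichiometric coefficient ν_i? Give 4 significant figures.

Q₀ = 1.311 vs Keq = 3449 ⇒ Q<K, forward
Step 1:
                    E           J
  Initial      0.1984      0.2601
  Change      -0.1983      0.1983
  Equil    1.3290e-04      0.4584
  solve Keq expr → x = 0.1983; check Q = 3449
Then add 0.1069 M of J.
Step 2:
                    E           J
  Initial  1.3290e-04      0.5653
  Change   3.0986e-05 -3.0986e-05
  Equil    1.6388e-04      0.5652
  solve Keq expr → x = -3.0986e-05; check Q = 3449

x = -3.0986e-05 M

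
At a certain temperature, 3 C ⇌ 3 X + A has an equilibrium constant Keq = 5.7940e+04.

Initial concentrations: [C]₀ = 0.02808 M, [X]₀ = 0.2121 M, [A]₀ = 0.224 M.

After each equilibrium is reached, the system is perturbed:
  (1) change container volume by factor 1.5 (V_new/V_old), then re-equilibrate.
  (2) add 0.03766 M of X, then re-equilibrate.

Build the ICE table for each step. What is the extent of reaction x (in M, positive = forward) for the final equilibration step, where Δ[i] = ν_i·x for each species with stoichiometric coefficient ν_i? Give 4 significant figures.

x = -1.7149e-04 M

Q₀ = 96.53 vs Keq = 5.7940e+04 ⇒ Q<K, forward
Step 1:
                  C         X         A
  I         0.02808    0.2121     0.224
  C        -0.02433   0.02433  0.008108
  E        0.003755    0.2364    0.2321
  solve Keq expr → x = 0.008108; check Q = 5.7940e+04
Then change container volume by factor 1.5 (V_new/V_old).
Step 2:
                  C         X         A
  I        0.002503    0.1576    0.1547
  C       -3.1165e-04 3.1165e-04 1.0388e-04
  E        0.002192    0.1579    0.1548
  solve Keq expr → x = 1.0388e-04; check Q = 5.7940e+04
Then add 0.03766 M of X.
Step 3:
                  C         X         A
  I        0.002192    0.1956    0.1548
  C       5.1448e-04 -5.1448e-04 -1.7149e-04
  E        0.002706    0.1951    0.1547
  solve Keq expr → x = -1.7149e-04; check Q = 5.7940e+04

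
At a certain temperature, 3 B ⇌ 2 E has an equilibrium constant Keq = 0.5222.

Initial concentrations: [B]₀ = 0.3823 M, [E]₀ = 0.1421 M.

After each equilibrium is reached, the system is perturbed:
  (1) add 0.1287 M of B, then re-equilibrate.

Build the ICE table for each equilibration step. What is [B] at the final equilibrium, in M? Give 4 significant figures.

Q₀ = 0.3614 vs Keq = 0.5222 ⇒ Q<K, forward
Step 1:
                   B          E
  Initial     0.3823     0.1421
  Change    -0.02163    0.01442
  Equil       0.3607     0.1565
  solve Keq expr → x = 0.007211; check Q = 0.5222
Then add 0.1287 M of B.
Step 2:
                   B          E
  Initial     0.4894     0.1565
  Change    -0.06494    0.04329
  Equil       0.4244     0.1998
  solve Keq expr → x = 0.02165; check Q = 0.5222

[B]_eq = 0.4244 M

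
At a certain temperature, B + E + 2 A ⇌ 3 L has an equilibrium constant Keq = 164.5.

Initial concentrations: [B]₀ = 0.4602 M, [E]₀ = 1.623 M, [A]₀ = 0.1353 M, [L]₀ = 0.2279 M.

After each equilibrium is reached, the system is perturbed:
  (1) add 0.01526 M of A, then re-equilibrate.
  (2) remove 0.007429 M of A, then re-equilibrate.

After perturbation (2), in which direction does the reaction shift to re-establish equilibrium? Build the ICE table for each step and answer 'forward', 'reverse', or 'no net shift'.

Direction: reverse

Q₀ = 0.8657 vs Keq = 164.5 ⇒ Q<K, forward
Step 1:
                   B          E          A          L
  Initial     0.4602      1.623     0.1353     0.2279
  Change    -0.05552   -0.05552     -0.111     0.1666
  Equil       0.4047      1.567    0.02425     0.3945
  solve Keq expr → x = 0.05552; check Q = 164.5
Then add 0.01526 M of A.
Step 2:
                   B          E          A          L
  Initial     0.4047      1.567    0.03951     0.3945
  Change   -0.006574  -0.006574   -0.01315    0.01972
  Equil       0.3981      1.561    0.02637     0.4142
  solve Keq expr → x = 0.006574; check Q = 164.5
Then remove 0.007429 M of A.
Step 3:
                   B          E          A          L
  Initial     0.3981      1.561    0.01894     0.4142
  Change    0.003196   0.003196   0.006391  -0.009587
  Equil       0.4013      1.564    0.02533     0.4046
  solve Keq expr → x = -0.003196; check Q = 164.5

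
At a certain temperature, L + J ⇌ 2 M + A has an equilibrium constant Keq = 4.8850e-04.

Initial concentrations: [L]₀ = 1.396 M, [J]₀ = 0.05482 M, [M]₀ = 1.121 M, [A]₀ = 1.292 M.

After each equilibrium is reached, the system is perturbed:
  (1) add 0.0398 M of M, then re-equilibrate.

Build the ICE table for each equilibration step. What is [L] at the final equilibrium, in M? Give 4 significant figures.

Q₀ = 21.22 vs Keq = 4.8850e-04 ⇒ Q>K, reverse
Step 1:
                  L         J         M         A
  init        1.396   0.05482     1.121     1.292
  Δ          0.5467    0.5467    -1.093   -0.5467
  eq          1.943    0.6015   0.02767    0.7453
  solve Keq expr → x = -0.5467; check Q = 4.8850e-04
Then add 0.0398 M of M.
Step 2:
                  L         J         M         A
  init        1.943    0.6015   0.06747    0.7453
  Δ         0.01942   0.01942  -0.03884  -0.01942
  eq          1.962    0.6209   0.02863    0.7259
  solve Keq expr → x = -0.01942; check Q = 4.8850e-04

[L]_eq = 1.962 M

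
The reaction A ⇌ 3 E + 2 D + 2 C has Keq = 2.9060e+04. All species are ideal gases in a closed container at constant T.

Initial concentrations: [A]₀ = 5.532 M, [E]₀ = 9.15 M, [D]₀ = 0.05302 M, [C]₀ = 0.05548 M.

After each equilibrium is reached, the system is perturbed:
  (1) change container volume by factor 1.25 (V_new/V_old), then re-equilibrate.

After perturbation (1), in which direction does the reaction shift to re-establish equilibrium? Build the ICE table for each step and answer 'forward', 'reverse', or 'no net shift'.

Q₀ = 0.001198 vs Keq = 2.9060e+04 ⇒ Q<K, forward
Step 1:
                  A         E         D         C
  I           5.532      9.15   0.05302   0.05548
  C          -1.328     3.984     2.656     2.656
  E           4.204     13.13     2.709     2.711
  solve Keq expr → x = 1.328; check Q = 2.9060e+04
Then change container volume by factor 1.25 (V_new/V_old).
Step 2:
                  A         E         D         C
  I           3.363     10.51     2.167     2.169
  C         -0.3054    0.9162    0.6108    0.6108
  E           3.058     11.42     2.778      2.78
  solve Keq expr → x = 0.3054; check Q = 2.9060e+04

Direction: forward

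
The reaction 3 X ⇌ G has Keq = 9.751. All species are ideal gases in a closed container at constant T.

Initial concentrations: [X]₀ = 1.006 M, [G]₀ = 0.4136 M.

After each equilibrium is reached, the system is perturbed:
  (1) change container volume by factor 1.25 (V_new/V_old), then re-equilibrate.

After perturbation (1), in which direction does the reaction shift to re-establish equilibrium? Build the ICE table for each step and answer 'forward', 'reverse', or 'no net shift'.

Direction: reverse

Q₀ = 0.4062 vs Keq = 9.751 ⇒ Q<K, forward
Step 1:
                  X         G
  Initial     1.006    0.4136
  Change    -0.6077    0.2026
  Equil      0.3983    0.6162
  solve Keq expr → x = 0.2026; check Q = 9.751
Then change container volume by factor 1.25 (V_new/V_old).
Step 2:
                  X         G
  Initial    0.3186    0.4929
  Change    0.04714  -0.01571
  Equil      0.3658    0.4772
  solve Keq expr → x = -0.01571; check Q = 9.751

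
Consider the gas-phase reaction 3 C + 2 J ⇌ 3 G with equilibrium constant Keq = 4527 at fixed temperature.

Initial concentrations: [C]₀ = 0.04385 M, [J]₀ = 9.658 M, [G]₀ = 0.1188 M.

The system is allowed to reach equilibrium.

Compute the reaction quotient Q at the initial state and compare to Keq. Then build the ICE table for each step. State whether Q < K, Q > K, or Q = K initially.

Q₀ = 0.2132 vs Keq = 4527 ⇒ Q<K, forward
Step 1:
                    C           J           G
  init        0.04385       9.658      0.1188
  Δ          -0.04171     -0.0278     0.04171
  eq         0.002144        9.63      0.1605
  solve Keq expr → x = 0.0139; check Q = 4527

Q₀ = 0.2132; Q < K (proceeds forward)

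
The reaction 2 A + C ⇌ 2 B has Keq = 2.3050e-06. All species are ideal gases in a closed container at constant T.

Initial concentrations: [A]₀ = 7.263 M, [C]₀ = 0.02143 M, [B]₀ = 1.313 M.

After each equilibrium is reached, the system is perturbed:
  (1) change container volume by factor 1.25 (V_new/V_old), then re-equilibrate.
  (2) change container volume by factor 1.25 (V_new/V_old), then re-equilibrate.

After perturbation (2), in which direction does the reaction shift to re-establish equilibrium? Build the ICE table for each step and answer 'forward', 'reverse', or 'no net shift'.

Q₀ = 1.525 vs Keq = 2.3050e-06 ⇒ Q>K, reverse
Step 1:
                   A          C          B
  Initial      7.263    0.02143      1.313
  Change       1.302     0.6512     -1.302
  Equil        8.565     0.6726    0.01066
  solve Keq expr → x = -0.6512; check Q = 2.3050e-06
Then change container volume by factor 1.25 (V_new/V_old).
Step 2:
                   A          C          B
  Initial      6.852     0.5381   0.008532
  Change  8.9656e-04 4.4828e-04 -8.9656e-04
  Equil        6.853     0.5385   0.007635
  solve Keq expr → x = -4.4828e-04; check Q = 2.3050e-06
Then change container volume by factor 1.25 (V_new/V_old).
Step 3:
                   A          C          B
  Initial      5.483     0.4308   0.006108
  Change  6.4219e-04 3.2110e-04 -6.4219e-04
  Equil        5.483     0.4311   0.005466
  solve Keq expr → x = -3.2110e-04; check Q = 2.3050e-06

Direction: reverse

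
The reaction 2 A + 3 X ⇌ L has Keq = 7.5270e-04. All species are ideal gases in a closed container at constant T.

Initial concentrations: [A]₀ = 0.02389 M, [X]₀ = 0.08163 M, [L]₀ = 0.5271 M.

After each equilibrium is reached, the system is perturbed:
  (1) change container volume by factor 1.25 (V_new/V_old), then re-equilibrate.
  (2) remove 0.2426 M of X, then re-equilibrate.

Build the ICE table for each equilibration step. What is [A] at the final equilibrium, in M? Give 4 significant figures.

[A]_eq = 0.861 M

Q₀ = 1.6979e+06 vs Keq = 7.5270e-04 ⇒ Q>K, reverse
Step 1:
                   A          X          L
  I          0.02389    0.08163     0.5271
  C            1.046       1.57    -0.5232
  E             1.07      1.651   0.003883
  solve Keq expr → x = -0.5232; check Q = 7.5270e-04
Then change container volume by factor 1.25 (V_new/V_old).
Step 2:
                   A          X          L
  I           0.8563      1.321   0.003106
  C         0.003614   0.005422  -0.001807
  E           0.8599      1.326   0.001299
  solve Keq expr → x = -0.001807; check Q = 7.5270e-04
Then remove 0.2426 M of X.
Step 3:
                   A          X          L
  I           0.8599      1.084   0.001299
  C          0.00117   0.001755 -5.8488e-04
  E            0.861      1.086 7.1398e-04
  solve Keq expr → x = -5.8488e-04; check Q = 7.5270e-04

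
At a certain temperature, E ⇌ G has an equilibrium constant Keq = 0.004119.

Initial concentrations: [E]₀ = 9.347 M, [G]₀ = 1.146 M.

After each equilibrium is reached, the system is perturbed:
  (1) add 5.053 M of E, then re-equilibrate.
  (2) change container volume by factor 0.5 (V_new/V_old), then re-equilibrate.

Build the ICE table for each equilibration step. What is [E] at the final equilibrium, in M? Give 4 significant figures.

[E]_eq = 30.96 M

Q₀ = 0.1226 vs Keq = 0.004119 ⇒ Q>K, reverse
Step 1:
                   E          G
  I            9.347      1.146
  C            1.103     -1.103
  E            10.45    0.04304
  solve Keq expr → x = -1.103; check Q = 0.004119
Then add 5.053 M of E.
Step 2:
                   E          G
  I             15.5    0.04304
  C         -0.02073    0.02073
  E            15.48    0.06377
  solve Keq expr → x = 0.02073; check Q = 0.004119
Then change container volume by factor 0.5 (V_new/V_old).
Step 3:
                   E          G
  I            30.96     0.1275
  C                0          0
  E            30.96     0.1275
  solve Keq expr → x = 0; check Q = 0.004119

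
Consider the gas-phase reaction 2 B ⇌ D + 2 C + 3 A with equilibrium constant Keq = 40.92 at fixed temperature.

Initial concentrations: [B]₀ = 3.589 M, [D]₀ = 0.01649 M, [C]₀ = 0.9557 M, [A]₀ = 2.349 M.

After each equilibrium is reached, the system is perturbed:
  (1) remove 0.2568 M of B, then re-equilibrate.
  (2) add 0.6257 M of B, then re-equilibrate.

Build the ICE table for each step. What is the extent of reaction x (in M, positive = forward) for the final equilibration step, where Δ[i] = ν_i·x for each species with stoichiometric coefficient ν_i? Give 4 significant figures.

Q₀ = 0.01516 vs Keq = 40.92 ⇒ Q<K, forward
Step 1:
                    B           D           C           A
  I             3.589     0.01649      0.9557       2.349
  C            -1.236      0.6182       1.236       1.854
  E             2.353      0.6347       2.192       4.203
  solve Keq expr → x = 0.6182; check Q = 40.92
Then remove 0.2568 M of B.
Step 2:
                    B           D           C           A
  I             2.096      0.6347       2.192       4.203
  C           0.06155    -0.03077    -0.06155    -0.09232
  E             2.157      0.6039        2.13       4.111
  solve Keq expr → x = -0.03077; check Q = 40.92
Then add 0.6257 M of B.
Step 3:
                    B           D           C           A
  I             2.783      0.6039        2.13       4.111
  C           -0.1458     0.07288      0.1458      0.2186
  E             2.637      0.6768       2.276        4.33
  solve Keq expr → x = 0.07288; check Q = 40.92

x = 0.07288 M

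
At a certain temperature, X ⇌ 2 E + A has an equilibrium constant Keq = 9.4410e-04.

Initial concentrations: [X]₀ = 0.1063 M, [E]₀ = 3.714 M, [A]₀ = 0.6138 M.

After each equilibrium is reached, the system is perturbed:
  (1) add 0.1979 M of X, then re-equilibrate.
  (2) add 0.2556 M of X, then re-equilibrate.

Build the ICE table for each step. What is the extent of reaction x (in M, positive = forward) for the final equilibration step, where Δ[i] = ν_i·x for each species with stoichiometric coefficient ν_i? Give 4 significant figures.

x = 3.9007e-05 M

Q₀ = 79.65 vs Keq = 9.4410e-04 ⇒ Q>K, reverse
Step 1:
                    X           E           A
  init         0.1063       3.714      0.6138
  Δ            0.6137      -1.227     -0.6137
  eq             0.72       2.487  1.0993e-04
  solve Keq expr → x = -0.6137; check Q = 9.4410e-04
Then add 0.1979 M of X.
Step 2:
                    X           E           A
  init         0.9179       2.487  1.0993e-04
  Δ       -3.0205e-05  6.0410e-05  3.0205e-05
  eq           0.9179       2.487  1.4014e-04
  solve Keq expr → x = 3.0205e-05; check Q = 9.4410e-04
Then add 0.2556 M of X.
Step 3:
                    X           E           A
  init          1.173       2.487  1.4014e-04
  Δ       -3.9007e-05  7.8015e-05  3.9007e-05
  eq            1.173       2.487  1.7914e-04
  solve Keq expr → x = 3.9007e-05; check Q = 9.4410e-04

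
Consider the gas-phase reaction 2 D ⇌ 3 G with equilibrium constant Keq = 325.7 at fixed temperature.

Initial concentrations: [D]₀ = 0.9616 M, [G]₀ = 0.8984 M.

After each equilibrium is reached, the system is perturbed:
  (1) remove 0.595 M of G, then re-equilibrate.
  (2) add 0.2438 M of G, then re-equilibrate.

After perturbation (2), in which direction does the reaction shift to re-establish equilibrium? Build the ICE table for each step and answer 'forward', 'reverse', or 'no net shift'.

Q₀ = 0.7842 vs Keq = 325.7 ⇒ Q<K, forward
Step 1:
                    D           G
  Initial      0.9616      0.8984
  Change      -0.7942       1.191
  Equil        0.1674        2.09
  solve Keq expr → x = 0.3971; check Q = 325.7
Then remove 0.595 M of G.
Step 2:
                    D           G
  Initial      0.1674       1.495
  Change     -0.05727     0.08591
  Equil        0.1101       1.581
  solve Keq expr → x = 0.02864; check Q = 325.7
Then add 0.2438 M of G.
Step 3:
                    D           G
  Initial      0.1101       1.824
  Change      0.02264    -0.03396
  Equil        0.1328        1.79
  solve Keq expr → x = -0.01132; check Q = 325.7

Direction: reverse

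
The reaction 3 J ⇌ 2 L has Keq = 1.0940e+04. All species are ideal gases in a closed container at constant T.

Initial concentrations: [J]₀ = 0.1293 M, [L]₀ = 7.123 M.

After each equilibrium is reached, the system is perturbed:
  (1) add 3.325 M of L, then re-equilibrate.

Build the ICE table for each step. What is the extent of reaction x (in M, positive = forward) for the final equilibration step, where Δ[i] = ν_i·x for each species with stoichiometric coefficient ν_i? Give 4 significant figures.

x = -0.01604 M

Q₀ = 2.3471e+04 vs Keq = 1.0940e+04 ⇒ Q>K, reverse
Step 1:
                   J          L
  init        0.1293      7.123
  Δ          0.03708   -0.02472
  eq          0.1664      7.098
  solve Keq expr → x = -0.01236; check Q = 1.0940e+04
Then add 3.325 M of L.
Step 2:
                   J          L
  init        0.1664      10.42
  Δ          0.04813   -0.03208
  eq          0.2145      10.39
  solve Keq expr → x = -0.01604; check Q = 1.0940e+04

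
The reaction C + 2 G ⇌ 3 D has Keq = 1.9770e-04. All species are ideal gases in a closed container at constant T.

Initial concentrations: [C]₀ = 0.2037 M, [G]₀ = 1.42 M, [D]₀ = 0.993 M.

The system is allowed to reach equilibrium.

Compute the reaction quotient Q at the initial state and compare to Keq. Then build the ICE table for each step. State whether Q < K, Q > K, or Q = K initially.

Q₀ = 2.384 vs Keq = 1.9770e-04 ⇒ Q>K, reverse
Step 1:
                  C         G         D
  init       0.2037      1.42     0.993
  Δ          0.3061    0.6122   -0.9183
  eq         0.5098     2.032   0.07467
  solve Keq expr → x = -0.3061; check Q = 1.9770e-04

Q₀ = 2.384; Q > K (proceeds reverse)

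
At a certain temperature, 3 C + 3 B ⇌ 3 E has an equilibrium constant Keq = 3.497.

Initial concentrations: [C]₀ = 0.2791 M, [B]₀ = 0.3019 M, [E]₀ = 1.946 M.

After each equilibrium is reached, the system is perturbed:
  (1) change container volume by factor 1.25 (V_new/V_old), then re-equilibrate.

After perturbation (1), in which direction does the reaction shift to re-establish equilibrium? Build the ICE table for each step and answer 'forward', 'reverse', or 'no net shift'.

Q₀ = 1.2319e+04 vs Keq = 3.497 ⇒ Q>K, reverse
Step 1:
                    C           B           E
  init         0.2791      0.3019       1.946
  Δ            0.6379      0.6379     -0.6379
  eq            0.917      0.9398       1.308
  solve Keq expr → x = -0.2126; check Q = 3.497
Then change container volume by factor 1.25 (V_new/V_old).
Step 2:
                    C           B           E
  init         0.7336      0.7518       1.046
  Δ           0.06248     0.06248    -0.06248
  eq           0.7961      0.8143       0.984
  solve Keq expr → x = -0.02083; check Q = 3.497

Direction: reverse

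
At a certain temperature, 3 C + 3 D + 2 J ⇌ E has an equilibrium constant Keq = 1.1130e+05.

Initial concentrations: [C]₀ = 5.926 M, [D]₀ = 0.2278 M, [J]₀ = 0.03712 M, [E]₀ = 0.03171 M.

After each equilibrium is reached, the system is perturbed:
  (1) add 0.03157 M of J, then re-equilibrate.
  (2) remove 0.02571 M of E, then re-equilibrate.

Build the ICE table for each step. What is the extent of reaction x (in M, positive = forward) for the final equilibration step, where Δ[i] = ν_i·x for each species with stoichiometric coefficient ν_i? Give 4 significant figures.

Q₀ = 9.355 vs Keq = 1.1130e+05 ⇒ Q<K, forward
Step 1:
                    C           D           J           E
  I             5.926      0.2278     0.03712     0.03171
  C           -0.0547     -0.0547    -0.03647     0.01823
  E             5.871      0.1731  6.5379e-04     0.04994
  solve Keq expr → x = 0.01823; check Q = 1.1130e+05
Then add 0.03157 M of J.
Step 2:
                    C           D           J           E
  I             5.871      0.1731     0.03222     0.04994
  C          -0.04652    -0.04652    -0.03101     0.01551
  E             5.825      0.1266    0.001211     0.06545
  solve Keq expr → x = 0.01551; check Q = 1.1130e+05
Then remove 0.02571 M of E.
Step 3:
                    C           D           J           E
  I             5.825      0.1266    0.001211     0.03974
  C       -3.9205e-04 -3.9205e-04 -2.6137e-04  1.3068e-04
  E             5.824      0.1262  9.4987e-04     0.03987
  solve Keq expr → x = 1.3068e-04; check Q = 1.1130e+05

x = 1.3068e-04 M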